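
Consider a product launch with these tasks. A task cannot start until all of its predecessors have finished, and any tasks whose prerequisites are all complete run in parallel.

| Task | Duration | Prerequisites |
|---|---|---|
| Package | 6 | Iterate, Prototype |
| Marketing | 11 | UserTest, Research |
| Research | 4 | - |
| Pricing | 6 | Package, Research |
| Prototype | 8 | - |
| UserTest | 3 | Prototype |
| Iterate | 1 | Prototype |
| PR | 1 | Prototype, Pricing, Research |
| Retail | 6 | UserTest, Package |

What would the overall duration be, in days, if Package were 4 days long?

22

Actual critical path: Prototype→Iterate→Package→Pricing→PR = 8+1+6+6+1 = 22 ⇒ 22 days.
Package lies on that path, so at 4 days the path becomes 20 days.
The binding chain switches to Prototype→UserTest→Marketing = 8+3+11 = 22; finish 22 days.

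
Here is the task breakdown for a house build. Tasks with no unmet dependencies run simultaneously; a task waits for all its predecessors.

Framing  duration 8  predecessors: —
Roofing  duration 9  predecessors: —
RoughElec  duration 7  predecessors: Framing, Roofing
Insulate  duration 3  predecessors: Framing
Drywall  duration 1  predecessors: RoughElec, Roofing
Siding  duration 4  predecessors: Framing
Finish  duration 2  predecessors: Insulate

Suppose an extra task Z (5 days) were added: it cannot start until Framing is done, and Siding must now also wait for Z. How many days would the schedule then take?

Originally the schedule takes 17 days.
With Z inserted, Siding now waits for max(Framing, Z).
New critical path: Framing→Z→Siding = 8+5+4 = 17 ⇒ 17 days.

17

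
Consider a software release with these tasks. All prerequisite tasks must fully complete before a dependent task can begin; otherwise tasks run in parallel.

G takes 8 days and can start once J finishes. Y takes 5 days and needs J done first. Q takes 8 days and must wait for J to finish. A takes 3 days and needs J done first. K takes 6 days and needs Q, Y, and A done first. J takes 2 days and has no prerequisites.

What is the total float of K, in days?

J→Q→K = 2+8+6 = 16 sets the makespan at 16 days.
K finishes as early as 16 and must finish by 16.
Slack of K = 10 − 10 = 0 days.

0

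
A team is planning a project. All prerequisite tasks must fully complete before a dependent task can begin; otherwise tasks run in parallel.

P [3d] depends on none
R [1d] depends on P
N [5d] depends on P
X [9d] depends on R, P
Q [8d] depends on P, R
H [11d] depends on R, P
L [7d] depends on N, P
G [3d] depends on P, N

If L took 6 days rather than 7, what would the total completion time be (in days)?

15

Actual critical path: P→N→L = 3+5+7 = 15 ⇒ 15 days.
L lies on that path, so at 6 days the path becomes 14 days.
New critical path: P→R→H = 3+1+11 = 15 ⇒ 15 days.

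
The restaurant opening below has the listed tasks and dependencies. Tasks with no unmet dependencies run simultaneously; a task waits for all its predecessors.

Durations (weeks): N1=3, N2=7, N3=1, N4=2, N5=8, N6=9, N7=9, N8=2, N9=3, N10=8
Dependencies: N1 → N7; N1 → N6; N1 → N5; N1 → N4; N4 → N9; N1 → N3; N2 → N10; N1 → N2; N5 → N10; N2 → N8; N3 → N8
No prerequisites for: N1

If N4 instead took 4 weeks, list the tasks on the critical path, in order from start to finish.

N1, N5, N10

Baseline: N1→N5→N10 = 3+8+8 = 19 → 19 weeks.
The longest path through N4 is only 8 weeks, so N4 has float 11.
That remains the longest chain; total 19 weeks.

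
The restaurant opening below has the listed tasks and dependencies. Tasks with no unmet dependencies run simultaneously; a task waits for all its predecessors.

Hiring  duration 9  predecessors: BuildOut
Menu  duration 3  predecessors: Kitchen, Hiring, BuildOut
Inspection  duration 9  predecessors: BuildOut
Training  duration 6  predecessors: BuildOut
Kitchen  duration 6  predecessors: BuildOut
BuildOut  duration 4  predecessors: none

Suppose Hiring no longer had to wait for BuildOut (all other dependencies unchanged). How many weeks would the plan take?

13

With the dependency in place, BuildOut→Hiring→Menu = 4+9+3 = 16 sets the finish at 16 weeks.
Without BuildOut→Hiring, Hiring's earliest start moves from 4 to 0.
The longest chain is now BuildOut→Kitchen→Menu = 4+6+3 = 13, so the plan takes 13 weeks.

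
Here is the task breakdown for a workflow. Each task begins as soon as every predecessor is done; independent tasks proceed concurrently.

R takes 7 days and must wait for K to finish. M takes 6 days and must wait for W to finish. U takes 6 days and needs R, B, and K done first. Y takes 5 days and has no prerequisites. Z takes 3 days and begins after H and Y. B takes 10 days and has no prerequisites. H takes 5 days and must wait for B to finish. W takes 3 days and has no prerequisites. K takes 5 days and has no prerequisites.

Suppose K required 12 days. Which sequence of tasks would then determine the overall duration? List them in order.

K, R, U

The binding path is K→R→U = 5+7+6 = 18; finish at 18 days.
K is on the critical path; changing it to 12 makes that path 25 days.
That remains the longest chain; total 25 days.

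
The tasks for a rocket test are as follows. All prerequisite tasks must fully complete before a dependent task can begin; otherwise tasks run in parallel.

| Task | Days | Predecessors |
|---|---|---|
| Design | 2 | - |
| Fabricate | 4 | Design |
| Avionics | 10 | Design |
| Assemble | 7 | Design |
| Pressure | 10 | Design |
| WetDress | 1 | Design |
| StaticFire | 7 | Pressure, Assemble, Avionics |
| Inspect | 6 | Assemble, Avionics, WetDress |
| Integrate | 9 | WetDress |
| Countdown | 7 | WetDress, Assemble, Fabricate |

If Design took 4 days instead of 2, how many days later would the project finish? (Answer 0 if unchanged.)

Actual critical path: Design→Avionics→StaticFire = 2+10+7 = 19 ⇒ 19 days.
Design lies on that path, so at 4 days the path becomes 21 days.
The critical path is still Design→Avionics→StaticFire; finish is now 21 days.
Change in finish: 21 − 19 = +2 days.

2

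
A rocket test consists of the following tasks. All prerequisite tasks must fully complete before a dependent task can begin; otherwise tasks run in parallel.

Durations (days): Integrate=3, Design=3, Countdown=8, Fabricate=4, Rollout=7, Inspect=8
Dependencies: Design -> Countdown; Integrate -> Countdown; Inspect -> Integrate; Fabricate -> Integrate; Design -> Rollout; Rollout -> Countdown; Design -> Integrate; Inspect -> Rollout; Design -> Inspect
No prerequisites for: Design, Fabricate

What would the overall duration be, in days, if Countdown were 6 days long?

The binding path is Design→Inspect→Rollout→Countdown = 3+8+7+8 = 26; finish at 26 days.
Since Countdown is critical, the -2 change carries straight to that chain (now 24 days).
No other chain overtakes it, so the finish is 24 days.

24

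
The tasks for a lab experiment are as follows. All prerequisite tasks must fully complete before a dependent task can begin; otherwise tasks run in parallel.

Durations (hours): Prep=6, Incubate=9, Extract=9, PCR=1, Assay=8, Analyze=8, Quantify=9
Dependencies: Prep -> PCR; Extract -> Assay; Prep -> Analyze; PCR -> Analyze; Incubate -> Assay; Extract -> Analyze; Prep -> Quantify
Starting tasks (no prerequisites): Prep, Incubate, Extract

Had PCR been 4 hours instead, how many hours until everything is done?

Baseline: Incubate→Assay = 9+8 = 17 → 17 hours.
The longest path through PCR is only 15 hours, so PCR has float 2.
Now Prep→PCR→Analyze = 6+4+8 = 18 is longest, so the finish becomes 18 hours.

18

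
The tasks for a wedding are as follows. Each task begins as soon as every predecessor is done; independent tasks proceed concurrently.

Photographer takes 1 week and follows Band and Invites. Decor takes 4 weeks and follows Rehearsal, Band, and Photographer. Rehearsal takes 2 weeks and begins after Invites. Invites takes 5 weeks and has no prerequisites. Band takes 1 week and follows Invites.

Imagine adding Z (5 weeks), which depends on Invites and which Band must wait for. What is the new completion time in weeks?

16

Originally the job takes 11 weeks.
With Z inserted, Band now waits for max(Invites, Z).
New critical path: Invites→Z→Band→Photographer→Decor = 5+5+1+1+4 = 16 ⇒ 16 weeks.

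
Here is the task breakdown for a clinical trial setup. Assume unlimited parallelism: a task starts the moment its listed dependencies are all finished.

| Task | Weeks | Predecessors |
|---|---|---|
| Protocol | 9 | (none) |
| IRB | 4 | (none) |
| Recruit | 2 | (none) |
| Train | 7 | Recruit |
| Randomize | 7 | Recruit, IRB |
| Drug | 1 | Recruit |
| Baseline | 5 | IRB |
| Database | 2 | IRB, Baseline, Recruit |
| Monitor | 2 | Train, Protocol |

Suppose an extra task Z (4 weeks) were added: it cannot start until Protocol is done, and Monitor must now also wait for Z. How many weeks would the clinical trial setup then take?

15

Originally the clinical trial setup takes 11 weeks.
With Z inserted, Monitor now waits for max(Train, Protocol, Z).
New critical path: Protocol→Z→Monitor = 9+4+2 = 15 ⇒ 15 weeks.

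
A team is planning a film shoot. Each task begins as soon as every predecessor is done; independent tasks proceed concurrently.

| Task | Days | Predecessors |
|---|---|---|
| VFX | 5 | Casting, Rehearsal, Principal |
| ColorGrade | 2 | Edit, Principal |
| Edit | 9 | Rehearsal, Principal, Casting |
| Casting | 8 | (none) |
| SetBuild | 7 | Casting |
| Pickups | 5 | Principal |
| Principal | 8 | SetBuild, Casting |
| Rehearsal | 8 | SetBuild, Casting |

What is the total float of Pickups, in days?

6

The longest chain is Casting→SetBuild→Rehearsal→Edit→ColorGrade = 8+7+8+9+2 = 34; overall finish 34 days.
The longest chain containing Pickups totals 28 days.
Float = 34 − 28 = 6.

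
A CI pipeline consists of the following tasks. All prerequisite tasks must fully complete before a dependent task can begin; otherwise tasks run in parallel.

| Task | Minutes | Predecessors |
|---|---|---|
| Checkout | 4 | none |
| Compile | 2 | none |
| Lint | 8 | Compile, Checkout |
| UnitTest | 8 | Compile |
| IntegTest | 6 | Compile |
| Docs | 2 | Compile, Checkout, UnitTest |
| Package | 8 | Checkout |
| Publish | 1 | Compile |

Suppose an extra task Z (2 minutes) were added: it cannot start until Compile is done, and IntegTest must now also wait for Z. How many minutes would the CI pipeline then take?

Originally the CI pipeline takes 12 minutes.
With Z inserted, IntegTest now waits for max(Compile, Z).
New critical path: Checkout→Lint = 4+8 = 12 ⇒ 12 minutes.

12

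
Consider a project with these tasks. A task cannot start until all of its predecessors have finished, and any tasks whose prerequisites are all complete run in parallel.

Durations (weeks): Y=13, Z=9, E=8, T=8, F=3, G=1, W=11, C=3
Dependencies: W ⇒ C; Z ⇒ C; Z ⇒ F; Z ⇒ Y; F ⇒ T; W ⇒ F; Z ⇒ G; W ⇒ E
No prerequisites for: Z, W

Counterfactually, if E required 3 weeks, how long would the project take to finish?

Critical path before the change: Z→Y = 9+13 = 22 giving 22 weeks.
The longest path through E is only 19 weeks, so E has float 3.
The critical path is still Z→Y; finish is now 22 weeks.

22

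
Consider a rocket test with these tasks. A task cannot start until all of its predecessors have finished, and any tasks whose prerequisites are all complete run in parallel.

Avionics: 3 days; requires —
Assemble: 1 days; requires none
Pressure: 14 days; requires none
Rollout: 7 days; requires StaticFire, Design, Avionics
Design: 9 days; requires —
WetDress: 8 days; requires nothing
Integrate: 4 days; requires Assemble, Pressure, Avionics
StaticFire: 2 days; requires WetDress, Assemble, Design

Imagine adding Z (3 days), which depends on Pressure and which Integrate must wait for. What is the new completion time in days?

Originally the schedule takes 18 days.
With Z inserted, Integrate now waits for max(Assemble, Pressure, Avionics, Z).
New critical path: Pressure→Z→Integrate = 14+3+4 = 21 ⇒ 21 days.

21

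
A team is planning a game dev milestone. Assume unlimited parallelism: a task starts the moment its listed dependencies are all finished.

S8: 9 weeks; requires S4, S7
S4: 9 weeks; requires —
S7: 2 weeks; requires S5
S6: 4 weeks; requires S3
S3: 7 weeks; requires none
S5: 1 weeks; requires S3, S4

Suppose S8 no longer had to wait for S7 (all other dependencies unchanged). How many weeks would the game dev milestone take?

18

With the dependency in place, S4→S5→S7→S8 = 9+1+2+9 = 21 sets the finish at 21 weeks.
Without S7→S8, S8's earliest start moves from 12 to 9.
After: S4→S8 = 9+9 = 18 → 18 weeks.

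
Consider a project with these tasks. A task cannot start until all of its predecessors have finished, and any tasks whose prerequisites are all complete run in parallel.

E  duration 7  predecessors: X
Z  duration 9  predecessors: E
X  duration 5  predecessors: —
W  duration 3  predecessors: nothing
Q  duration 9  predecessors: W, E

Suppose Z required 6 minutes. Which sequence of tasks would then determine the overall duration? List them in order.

X, E, Q

Critical path before the change: X→E→Z = 5+7+9 = 21 giving 21 minutes.
Z lies on that path, so at 6 minutes the path becomes 18 minutes.
New critical path: X→E→Q = 5+7+9 = 21 ⇒ 21 minutes.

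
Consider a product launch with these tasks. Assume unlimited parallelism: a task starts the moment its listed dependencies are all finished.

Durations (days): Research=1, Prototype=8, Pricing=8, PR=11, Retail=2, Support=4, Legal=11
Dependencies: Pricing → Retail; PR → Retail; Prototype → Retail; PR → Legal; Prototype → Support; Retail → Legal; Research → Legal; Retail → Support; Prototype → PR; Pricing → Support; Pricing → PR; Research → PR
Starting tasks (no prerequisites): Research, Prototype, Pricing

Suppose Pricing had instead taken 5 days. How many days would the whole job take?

Actual critical path: Pricing→PR→Retail→Legal = 8+11+2+11 = 32 ⇒ 32 days.
Pricing lies on that path, so at 5 days the path becomes 29 days.
The binding chain switches to Prototype→PR→Retail→Legal = 8+11+2+11 = 32; finish 32 days.

32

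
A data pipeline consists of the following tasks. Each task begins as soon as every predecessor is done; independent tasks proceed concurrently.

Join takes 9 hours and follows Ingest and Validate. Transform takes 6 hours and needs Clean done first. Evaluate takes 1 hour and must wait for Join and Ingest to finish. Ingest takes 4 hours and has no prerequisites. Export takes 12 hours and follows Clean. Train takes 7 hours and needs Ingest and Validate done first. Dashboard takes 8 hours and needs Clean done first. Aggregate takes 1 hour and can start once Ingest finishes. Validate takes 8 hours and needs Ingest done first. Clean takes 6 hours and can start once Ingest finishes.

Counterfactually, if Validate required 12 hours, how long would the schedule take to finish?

Baseline: Ingest→Validate→Join→Evaluate = 4+8+9+1 = 22 → 22 hours.
Validate lies on that path, so at 12 hours the path becomes 26 hours.
The critical path is still Ingest→Validate→Join→Evaluate; finish is now 26 hours.

26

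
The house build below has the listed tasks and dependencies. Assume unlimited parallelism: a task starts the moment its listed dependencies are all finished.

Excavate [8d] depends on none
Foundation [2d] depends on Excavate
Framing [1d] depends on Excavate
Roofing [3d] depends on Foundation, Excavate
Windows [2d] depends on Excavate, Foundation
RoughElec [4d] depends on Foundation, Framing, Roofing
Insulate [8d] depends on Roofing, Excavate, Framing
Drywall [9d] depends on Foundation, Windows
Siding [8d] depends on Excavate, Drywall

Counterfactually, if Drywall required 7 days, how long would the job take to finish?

Critical path before the change: Excavate→Foundation→Windows→Drywall→Siding = 8+2+2+9+8 = 29 giving 29 days.
Since Drywall is critical, the -2 change carries straight to that chain (now 27 days).
No other chain overtakes it, so the finish is 27 days.

27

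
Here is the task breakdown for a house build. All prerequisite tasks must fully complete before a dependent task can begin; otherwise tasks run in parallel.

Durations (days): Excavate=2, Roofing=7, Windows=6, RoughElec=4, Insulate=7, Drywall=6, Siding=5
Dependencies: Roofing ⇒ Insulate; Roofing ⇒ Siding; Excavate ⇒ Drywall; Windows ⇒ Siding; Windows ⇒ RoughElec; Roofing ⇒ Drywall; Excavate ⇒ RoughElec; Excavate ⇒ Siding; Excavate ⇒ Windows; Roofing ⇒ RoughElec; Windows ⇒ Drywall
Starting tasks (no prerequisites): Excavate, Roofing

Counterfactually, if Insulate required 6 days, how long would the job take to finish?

As given, the longest chain is Roofing→Insulate = 7+7 = 14, so the finish is 14 days.
Insulate is on the critical path; changing it to 6 makes that path 13 days.
The binding chain switches to Excavate→Windows→Drywall = 2+6+6 = 14; finish 14 days.

14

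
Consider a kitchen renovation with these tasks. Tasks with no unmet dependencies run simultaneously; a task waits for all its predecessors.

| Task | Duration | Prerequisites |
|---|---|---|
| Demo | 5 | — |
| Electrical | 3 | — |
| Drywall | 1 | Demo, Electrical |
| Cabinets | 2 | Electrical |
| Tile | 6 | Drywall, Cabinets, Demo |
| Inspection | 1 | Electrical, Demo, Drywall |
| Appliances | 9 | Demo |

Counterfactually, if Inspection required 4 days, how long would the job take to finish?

As given, the longest chain is Demo→Appliances = 5+9 = 14, so the finish is 14 days.
Inspection is off the critical path — its longest chain is 7 days, giving 7 of slack.
The critical path is still Demo→Appliances; finish is now 14 days.

14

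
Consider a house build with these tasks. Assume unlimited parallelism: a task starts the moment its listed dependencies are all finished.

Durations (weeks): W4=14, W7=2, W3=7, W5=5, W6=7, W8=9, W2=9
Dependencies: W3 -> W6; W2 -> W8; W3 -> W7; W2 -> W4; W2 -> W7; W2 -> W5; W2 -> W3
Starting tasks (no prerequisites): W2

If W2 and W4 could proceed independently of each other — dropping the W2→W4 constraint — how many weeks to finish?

Original critical path: W2→W3→W6 = 9+7+7 = 23 ⇒ 23 weeks.
Without W2→W4, W4's earliest start moves from 9 to 0.
After: W2→W3→W6 = 9+7+7 = 23 → 23 weeks.

23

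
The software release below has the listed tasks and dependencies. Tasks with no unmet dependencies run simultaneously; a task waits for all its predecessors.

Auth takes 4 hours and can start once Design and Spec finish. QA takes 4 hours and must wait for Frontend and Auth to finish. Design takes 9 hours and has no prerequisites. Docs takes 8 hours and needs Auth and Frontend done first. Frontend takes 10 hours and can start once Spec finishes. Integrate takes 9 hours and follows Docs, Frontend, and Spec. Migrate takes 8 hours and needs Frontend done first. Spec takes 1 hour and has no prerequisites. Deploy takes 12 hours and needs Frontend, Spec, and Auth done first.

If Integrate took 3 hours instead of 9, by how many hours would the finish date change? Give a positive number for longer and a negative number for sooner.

-5

Actual critical path: Design→Auth→Docs→Integrate = 9+4+8+9 = 30 ⇒ 30 hours.
Integrate is on the critical path; changing it to 3 makes that path 24 hours.
Now Design→Auth→Deploy = 9+4+12 = 25 is longest, so the finish becomes 25 hours.
Change in finish: 25 − 30 = -5 hours.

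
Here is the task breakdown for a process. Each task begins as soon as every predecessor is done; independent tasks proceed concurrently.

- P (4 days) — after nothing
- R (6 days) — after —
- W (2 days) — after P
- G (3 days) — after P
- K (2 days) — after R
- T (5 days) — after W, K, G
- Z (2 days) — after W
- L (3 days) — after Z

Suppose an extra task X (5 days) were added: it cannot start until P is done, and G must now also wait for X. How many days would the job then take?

17

Originally the job takes 13 days.
With X inserted, G now waits for max(P, X).
New critical path: P→X→G→T = 4+5+3+5 = 17 ⇒ 17 days.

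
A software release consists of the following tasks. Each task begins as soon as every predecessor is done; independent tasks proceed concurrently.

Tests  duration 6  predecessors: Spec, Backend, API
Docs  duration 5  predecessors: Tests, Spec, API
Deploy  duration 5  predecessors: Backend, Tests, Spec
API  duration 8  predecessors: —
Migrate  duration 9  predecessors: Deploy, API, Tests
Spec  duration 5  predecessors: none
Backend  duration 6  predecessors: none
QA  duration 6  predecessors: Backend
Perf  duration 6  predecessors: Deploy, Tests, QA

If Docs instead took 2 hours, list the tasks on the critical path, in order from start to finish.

As given, the longest chain is API→Tests→Deploy→Migrate = 8+6+5+9 = 28, so the finish is 28 hours.
Docs is off the critical path — its longest chain is 19 hours, giving 9 of slack.
No other chain overtakes it, so the finish is 28 hours.

API, Tests, Deploy, Migrate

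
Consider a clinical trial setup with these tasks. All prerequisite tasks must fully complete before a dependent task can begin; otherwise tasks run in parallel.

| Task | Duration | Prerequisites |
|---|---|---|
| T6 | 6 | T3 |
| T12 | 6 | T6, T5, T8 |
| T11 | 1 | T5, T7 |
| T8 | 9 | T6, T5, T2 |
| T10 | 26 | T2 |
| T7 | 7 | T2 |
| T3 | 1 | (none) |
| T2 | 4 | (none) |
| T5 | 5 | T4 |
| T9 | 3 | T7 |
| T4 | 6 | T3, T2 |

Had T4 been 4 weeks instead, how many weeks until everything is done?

30

As given, the longest chain is T2→T4→T5→T8→T12 = 4+6+5+9+6 = 30, so the finish is 30 weeks.
T4 lies on that path, so at 4 weeks the path becomes 28 weeks.
The binding chain switches to T2→T10 = 4+26 = 30; finish 30 weeks.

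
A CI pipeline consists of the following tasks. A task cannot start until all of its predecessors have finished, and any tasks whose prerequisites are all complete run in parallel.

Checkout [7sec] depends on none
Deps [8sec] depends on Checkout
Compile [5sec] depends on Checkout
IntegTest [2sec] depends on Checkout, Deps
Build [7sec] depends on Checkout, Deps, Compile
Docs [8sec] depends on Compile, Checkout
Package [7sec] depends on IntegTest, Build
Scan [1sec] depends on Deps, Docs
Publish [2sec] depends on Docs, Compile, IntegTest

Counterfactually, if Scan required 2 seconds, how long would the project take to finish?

29

Critical path before the change: Checkout→Deps→Build→Package = 7+8+7+7 = 29 giving 29 seconds.
Scan has 8 seconds of float (longest path through it is 21).
That remains the longest chain; total 29 seconds.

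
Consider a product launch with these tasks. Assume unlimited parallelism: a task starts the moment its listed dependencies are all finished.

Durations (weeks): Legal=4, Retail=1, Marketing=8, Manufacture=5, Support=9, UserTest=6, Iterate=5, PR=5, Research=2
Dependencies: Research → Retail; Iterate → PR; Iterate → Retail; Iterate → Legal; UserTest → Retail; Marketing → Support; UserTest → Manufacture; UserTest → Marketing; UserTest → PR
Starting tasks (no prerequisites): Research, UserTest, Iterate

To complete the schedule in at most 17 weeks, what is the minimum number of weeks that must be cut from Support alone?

6

Current finish: 23 weeks; target: 17.
Support is on every critical path, so each week cut from Support cuts the finish by one (this holds down to a finish of 15).
Need 23 − 17 = 6 weeks off Support → Support becomes 3 weeks, finish becomes 17.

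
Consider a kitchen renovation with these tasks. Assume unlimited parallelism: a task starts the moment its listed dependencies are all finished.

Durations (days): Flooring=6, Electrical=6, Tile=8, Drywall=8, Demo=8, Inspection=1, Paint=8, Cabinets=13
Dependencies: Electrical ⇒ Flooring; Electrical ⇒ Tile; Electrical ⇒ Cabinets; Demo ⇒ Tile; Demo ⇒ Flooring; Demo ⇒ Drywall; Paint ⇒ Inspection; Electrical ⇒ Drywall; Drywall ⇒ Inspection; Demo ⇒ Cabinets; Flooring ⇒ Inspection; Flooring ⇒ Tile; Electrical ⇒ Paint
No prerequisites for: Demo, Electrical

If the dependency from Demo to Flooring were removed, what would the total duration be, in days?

21

Before: longest chain Demo→Flooring→Tile = 8+6+8 = 22, finish 22.
Without Demo→Flooring, Flooring's earliest start moves from 8 to 6.
New critical path: Demo→Cabinets = 8+13 = 21 ⇒ 21 days.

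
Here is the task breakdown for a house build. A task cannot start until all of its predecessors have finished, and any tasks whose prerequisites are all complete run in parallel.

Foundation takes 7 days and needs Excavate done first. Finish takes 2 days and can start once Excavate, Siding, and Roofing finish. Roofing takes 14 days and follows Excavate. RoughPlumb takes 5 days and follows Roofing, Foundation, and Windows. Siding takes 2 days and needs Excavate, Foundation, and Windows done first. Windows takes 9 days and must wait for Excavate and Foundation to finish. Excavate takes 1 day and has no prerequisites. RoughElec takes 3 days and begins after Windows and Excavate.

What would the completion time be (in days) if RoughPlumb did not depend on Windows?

Original critical path: Excavate→Foundation→Windows→RoughPlumb = 1+7+9+5 = 22 ⇒ 22 days.
Without Windows→RoughPlumb, RoughPlumb's earliest start moves from 17 to 15.
The longest chain is now Excavate→Foundation→Windows→Siding→Finish = 1+7+9+2+2 = 21, so the project takes 21 days.

21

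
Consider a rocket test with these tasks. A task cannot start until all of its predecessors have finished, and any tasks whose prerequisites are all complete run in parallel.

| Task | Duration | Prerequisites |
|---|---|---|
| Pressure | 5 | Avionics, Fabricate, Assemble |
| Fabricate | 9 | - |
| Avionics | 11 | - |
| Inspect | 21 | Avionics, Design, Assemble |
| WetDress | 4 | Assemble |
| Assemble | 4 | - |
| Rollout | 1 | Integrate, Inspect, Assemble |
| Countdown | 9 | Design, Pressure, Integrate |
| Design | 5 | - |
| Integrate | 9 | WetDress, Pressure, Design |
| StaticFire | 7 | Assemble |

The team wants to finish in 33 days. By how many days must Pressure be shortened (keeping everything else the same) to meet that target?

1

Current finish: 34 days; target: 33.
Pressure is on every critical path, so each day cut from Pressure cuts the finish by one (this holds down to a finish of 33).
Need 34 − 33 = 1 day off Pressure → Pressure becomes 4 days, finish becomes 33.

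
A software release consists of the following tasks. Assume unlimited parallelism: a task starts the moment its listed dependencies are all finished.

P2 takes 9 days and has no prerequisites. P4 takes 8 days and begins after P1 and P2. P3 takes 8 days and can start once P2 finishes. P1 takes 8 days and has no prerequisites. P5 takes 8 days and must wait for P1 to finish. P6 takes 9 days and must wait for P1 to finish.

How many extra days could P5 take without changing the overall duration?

The longest chain is P1→P6 = 8+9 = 17; overall finish 17 days.
P5 finishes as early as 16 and must finish by 17.
Float = 17 − 16 = 1.

1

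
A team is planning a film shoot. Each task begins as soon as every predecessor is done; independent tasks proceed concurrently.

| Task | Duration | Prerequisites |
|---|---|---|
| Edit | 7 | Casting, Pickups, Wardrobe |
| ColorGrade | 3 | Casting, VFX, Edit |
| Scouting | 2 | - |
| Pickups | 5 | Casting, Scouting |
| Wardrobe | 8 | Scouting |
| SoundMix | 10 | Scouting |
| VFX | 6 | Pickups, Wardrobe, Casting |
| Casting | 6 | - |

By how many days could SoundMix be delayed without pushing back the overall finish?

The longest chain is Casting→Pickups→Edit→ColorGrade = 6+5+7+3 = 21; overall finish 21 days.
The longest chain containing SoundMix totals 12 days.
Float = 21 − 12 = 9.

9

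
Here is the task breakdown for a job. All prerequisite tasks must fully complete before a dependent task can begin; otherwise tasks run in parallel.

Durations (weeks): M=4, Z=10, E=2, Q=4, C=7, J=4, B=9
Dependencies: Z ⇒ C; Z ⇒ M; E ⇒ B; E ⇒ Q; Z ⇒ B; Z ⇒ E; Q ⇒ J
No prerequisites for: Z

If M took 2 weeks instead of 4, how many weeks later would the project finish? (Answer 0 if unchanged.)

Critical path before the change: Z→E→B = 10+2+9 = 21 giving 21 weeks.
M is off the critical path — its longest chain is 14 weeks, giving 7 of slack.
No other chain overtakes it, so the finish is 21 weeks.
Change in finish: 21 − 21 = +0 weeks.

0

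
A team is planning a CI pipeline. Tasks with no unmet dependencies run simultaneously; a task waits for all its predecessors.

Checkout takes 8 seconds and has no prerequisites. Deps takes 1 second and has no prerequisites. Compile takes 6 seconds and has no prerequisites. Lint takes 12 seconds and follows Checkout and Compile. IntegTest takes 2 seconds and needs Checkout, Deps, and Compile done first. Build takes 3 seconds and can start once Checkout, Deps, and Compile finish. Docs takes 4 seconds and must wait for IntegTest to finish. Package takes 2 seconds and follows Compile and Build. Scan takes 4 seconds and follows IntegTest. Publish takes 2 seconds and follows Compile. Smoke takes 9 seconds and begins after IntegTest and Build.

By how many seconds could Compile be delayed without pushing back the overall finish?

2

Critical path: Checkout→Lint = 8+12 = 20, so the finish is 20 seconds.
Compile finishes as early as 6 and must finish by 8.
Float = 20 − 18 = 2.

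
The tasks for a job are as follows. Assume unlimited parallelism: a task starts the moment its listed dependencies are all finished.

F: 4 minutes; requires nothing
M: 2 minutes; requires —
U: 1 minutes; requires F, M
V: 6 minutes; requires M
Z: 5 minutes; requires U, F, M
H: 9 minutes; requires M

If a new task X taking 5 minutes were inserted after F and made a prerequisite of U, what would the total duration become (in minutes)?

15

Originally the plan takes 11 minutes.
With X inserted, U now waits for max(F, M, X).
New critical path: F→X→U→Z = 4+5+1+5 = 15 ⇒ 15 minutes.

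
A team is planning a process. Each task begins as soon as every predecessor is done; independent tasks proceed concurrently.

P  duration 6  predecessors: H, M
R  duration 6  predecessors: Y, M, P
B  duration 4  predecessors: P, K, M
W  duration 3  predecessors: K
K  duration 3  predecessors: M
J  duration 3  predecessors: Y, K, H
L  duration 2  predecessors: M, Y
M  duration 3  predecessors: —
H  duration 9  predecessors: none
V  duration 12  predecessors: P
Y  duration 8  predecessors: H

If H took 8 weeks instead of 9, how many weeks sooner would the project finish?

1

Actual critical path: H→P→V = 9+6+12 = 27 ⇒ 27 weeks.
Since H is critical, the -1 change carries straight to that chain (now 26 weeks).
No other chain overtakes it, so the finish is 26 weeks.
Change in finish: 26 − 27 = -1 weeks.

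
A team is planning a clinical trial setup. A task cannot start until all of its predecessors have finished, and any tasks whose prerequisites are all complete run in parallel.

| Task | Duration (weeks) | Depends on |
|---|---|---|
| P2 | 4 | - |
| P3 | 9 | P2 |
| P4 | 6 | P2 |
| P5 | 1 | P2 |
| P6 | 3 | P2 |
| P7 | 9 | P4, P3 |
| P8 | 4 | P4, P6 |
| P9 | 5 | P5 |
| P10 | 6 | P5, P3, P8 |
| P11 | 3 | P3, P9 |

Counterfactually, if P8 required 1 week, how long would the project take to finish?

22

As given, the longest chain is P2→P3→P7 = 4+9+9 = 22, so the finish is 22 weeks.
P8 is off the critical path — its longest chain is 20 weeks, giving 2 of slack.
The critical path is still P2→P3→P7; finish is now 22 weeks.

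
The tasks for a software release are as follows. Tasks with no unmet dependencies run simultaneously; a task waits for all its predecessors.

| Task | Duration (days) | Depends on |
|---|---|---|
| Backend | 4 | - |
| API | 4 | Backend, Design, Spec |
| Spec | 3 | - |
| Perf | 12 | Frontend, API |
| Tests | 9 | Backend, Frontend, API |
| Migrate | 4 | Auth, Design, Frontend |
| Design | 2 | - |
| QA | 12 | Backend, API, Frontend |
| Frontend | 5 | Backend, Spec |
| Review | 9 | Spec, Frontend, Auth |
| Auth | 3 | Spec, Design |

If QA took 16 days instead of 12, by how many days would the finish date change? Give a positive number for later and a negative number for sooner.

Baseline: Backend→Frontend→QA = 4+5+12 = 21 → 21 days.
Since QA is critical, the +4 change carries straight to that chain (now 25 days).
The critical path is still Backend→Frontend→QA; finish is now 25 days.
Change in finish: 25 − 21 = +4 days.

4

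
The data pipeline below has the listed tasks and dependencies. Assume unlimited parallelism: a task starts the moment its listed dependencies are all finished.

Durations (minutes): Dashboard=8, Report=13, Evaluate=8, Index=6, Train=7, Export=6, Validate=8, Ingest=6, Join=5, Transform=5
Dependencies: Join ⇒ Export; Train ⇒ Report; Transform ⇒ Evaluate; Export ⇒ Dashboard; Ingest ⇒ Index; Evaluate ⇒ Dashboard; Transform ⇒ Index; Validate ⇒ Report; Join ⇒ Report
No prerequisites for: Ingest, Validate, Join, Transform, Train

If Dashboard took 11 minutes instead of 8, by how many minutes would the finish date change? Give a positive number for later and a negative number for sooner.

3

Critical path before the change: Transform→Evaluate→Dashboard = 5+8+8 = 21 giving 21 minutes.
Dashboard lies on that path, so at 11 minutes the path becomes 24 minutes.
No other chain overtakes it, so the finish is 24 minutes.
Change in finish: 24 − 21 = +3 minutes.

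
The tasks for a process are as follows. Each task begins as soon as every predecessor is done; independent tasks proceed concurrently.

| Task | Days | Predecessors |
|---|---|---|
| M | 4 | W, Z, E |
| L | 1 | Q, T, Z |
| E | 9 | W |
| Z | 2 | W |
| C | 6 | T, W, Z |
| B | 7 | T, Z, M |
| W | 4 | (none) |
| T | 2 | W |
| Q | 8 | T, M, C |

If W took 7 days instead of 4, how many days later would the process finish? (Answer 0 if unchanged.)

Actual critical path: W→E→M→Q→L = 4+9+4+8+1 = 26 ⇒ 26 days.
W is on the critical path; changing it to 7 makes that path 29 days.
The critical path is still W→E→M→Q→L; finish is now 29 days.
Change in finish: 29 − 26 = +3 days.

3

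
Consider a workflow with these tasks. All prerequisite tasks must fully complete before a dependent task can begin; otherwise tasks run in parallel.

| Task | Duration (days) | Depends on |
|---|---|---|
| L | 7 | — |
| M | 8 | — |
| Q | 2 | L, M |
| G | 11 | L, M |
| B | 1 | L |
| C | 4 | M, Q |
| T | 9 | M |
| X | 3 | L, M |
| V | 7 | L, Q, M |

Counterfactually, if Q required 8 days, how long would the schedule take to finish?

Baseline: M→G = 8+11 = 19 → 19 days.
The longest path through Q is only 17 days, so Q has float 2.
Now M→Q→V = 8+8+7 = 23 is longest, so the finish becomes 23 days.

23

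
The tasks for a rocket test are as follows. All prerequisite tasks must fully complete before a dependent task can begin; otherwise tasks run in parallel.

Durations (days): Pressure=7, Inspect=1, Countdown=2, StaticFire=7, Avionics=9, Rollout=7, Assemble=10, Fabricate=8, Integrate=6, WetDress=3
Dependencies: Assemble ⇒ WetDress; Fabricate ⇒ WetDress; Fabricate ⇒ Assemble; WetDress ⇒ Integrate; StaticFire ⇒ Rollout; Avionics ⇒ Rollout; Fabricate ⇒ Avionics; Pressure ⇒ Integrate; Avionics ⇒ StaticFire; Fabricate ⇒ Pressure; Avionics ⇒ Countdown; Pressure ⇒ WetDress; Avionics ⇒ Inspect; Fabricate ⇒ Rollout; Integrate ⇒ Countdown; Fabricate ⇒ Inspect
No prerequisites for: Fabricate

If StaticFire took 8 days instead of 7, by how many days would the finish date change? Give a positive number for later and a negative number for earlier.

Baseline: Fabricate→Avionics→StaticFire→Rollout = 8+9+7+7 = 31 → 31 days.
Since StaticFire is critical, the +1 change carries straight to that chain (now 32 days).
The critical path is still Fabricate→Avionics→StaticFire→Rollout; finish is now 32 days.
Change in finish: 32 − 31 = +1 days.

1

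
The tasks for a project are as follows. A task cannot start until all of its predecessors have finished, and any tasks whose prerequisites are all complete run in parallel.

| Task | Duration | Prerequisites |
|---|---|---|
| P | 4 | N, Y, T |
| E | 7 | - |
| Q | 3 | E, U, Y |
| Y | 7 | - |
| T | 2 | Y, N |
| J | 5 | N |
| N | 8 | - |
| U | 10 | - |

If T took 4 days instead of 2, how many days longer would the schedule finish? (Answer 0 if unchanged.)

2

The binding path is N→T→P = 8+2+4 = 14; finish at 14 days.
T is on the critical path; changing it to 4 makes that path 16 days.
No other chain overtakes it, so the finish is 16 days.
Change in finish: 16 − 14 = +2 days.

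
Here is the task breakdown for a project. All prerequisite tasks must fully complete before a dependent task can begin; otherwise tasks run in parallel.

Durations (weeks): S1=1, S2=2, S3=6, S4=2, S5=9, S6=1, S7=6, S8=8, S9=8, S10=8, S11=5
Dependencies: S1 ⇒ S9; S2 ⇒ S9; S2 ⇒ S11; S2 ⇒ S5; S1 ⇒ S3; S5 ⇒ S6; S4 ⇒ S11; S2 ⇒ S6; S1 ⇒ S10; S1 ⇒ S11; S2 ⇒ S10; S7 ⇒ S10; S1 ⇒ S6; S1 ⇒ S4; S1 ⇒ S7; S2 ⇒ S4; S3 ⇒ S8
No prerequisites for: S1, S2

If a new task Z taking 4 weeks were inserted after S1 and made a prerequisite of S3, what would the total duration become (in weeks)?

19

Originally the job takes 15 weeks.
With Z inserted, S3 now waits for max(S1, Z).
New critical path: S1→Z→S3→S8 = 1+4+6+8 = 19 ⇒ 19 weeks.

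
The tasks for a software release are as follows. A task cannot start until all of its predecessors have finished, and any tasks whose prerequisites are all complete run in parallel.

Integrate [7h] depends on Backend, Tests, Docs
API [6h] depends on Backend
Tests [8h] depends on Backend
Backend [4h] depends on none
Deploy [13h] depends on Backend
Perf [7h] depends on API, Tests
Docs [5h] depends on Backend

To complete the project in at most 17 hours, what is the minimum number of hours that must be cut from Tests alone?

2

Current finish: 19 hours; target: 17.
Tests is on every critical path, so each hour cut from Tests cuts the finish by one (this holds down to a finish of 17).
Need 19 − 17 = 2 hours off Tests → Tests becomes 6 hours, finish becomes 17.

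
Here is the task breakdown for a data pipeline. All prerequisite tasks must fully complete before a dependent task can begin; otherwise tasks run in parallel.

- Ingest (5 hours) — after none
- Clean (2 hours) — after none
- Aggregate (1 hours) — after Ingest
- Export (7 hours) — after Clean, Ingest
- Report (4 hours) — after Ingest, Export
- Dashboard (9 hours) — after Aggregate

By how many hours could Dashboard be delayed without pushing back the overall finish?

1

The longest chain is Ingest→Export→Report = 5+7+4 = 16; overall finish 16 hours.
Dashboard finishes as early as 15 and must finish by 16.
So Dashboard can slip 16 − 15 = 1 hour.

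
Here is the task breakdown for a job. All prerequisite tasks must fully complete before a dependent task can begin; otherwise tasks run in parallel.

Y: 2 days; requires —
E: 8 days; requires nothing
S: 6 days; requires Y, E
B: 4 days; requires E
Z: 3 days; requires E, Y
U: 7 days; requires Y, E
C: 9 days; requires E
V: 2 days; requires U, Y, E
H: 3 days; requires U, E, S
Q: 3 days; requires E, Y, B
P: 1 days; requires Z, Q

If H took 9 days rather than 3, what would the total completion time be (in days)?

The binding path is E→U→H = 8+7+3 = 18; finish at 18 days.
Since H is critical, the +6 change carries straight to that chain (now 24 days).
No other chain overtakes it, so the finish is 24 days.

24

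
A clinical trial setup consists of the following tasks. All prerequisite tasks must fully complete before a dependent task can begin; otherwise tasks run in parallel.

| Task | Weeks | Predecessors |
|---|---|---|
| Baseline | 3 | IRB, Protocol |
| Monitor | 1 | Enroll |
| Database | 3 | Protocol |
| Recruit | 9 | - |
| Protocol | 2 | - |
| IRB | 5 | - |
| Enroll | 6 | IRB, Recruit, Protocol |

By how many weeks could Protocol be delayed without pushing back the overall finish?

The longest chain is Recruit→Enroll→Monitor = 9+6+1 = 16; overall finish 16 weeks.
Longest path through Protocol: 9 weeks (earliest finish 2, latest finish 9).
Float = 16 − 9 = 7.

7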